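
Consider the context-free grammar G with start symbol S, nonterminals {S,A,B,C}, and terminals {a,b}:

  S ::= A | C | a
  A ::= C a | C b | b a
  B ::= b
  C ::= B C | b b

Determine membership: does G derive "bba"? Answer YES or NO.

CNF form of G:
  S -> B C | C T0 | C T1 | T1 T0 | T1 T1 | a
  A -> C T0 | C T1 | T1 T0
  B -> b
  C -> B C | T1 T1
  T0 -> a
  T1 -> b

Fill CYK table bottom-up:
  cell(0,0) b: {B,T1}  orig:{B}
  cell(1,1) b: {B,T1}  orig:{B}
  cell(2,2) a: {S,T0}  orig:{S}
  cell(0,1) bb: {C,S}
  cell(1,2) ba: {A,S}
  cell(0,2) bba: {A,S}

S ∈ T[0,2] ⇒ YES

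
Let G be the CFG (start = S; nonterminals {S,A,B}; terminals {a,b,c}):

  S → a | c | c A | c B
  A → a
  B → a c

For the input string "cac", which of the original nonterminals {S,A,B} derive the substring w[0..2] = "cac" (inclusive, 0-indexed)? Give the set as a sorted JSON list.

Convert to CNF:
  S -> T1 A | T1 B | a | c
  A -> a
  B -> T0 T1
  T0 -> a
  T1 -> c

CYK table (by increasing span), restricted to cells inside w[0..2]:
  [0..0]={S,T1}  "c"  orig:{S}
  [1..1]={A,S,T0}  "a"  orig:{A,S}
  [2..2]={S,T1}  "c"  orig:{S}
  [0..1]={S}  "ca"
  [1..2]={B}  "ac"
  [0..2]={S}  "cac"

Original NTs in T[0,2] deriving "cac": ["S"]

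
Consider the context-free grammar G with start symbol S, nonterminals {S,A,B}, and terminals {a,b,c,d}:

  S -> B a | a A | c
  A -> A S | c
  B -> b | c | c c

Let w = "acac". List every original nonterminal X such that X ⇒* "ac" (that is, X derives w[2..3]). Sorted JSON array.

Convert to CNF:
  S -> B T1 | T1 A | c
  A -> A S | c
  B -> T0 T0 | b | c
  T0 -> c
  T1 -> a

Fill CYK table bottom-up — only the sub-triangle for w[2..3]:
  [2..2]={T1}  "a"  orig:{}
  [3..3]={A,B,S,T0}  "c"  orig:{A,B,S}
  [2..3]={S}  "ac"

Original NTs in T[2,3] deriving "ac": ["S"]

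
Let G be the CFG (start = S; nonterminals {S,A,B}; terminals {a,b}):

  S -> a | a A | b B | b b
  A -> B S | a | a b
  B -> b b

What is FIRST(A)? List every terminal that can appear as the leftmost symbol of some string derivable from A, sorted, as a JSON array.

FIRST iteration:
iter 1:
  A via A→a: +{a}
  B via B→b b: +{b}
  S via S→a: +{a}
  S via S→b B: +{b}
  FIRST(S)={a,b}  FIRST(A)={a}  FIRST(B)={b}
iter 2:
  A via A→B S: +{b}
  FIRST(S)={a,b}  FIRST(A)={a,b}  FIRST(B)={b}
iter 3: (no change)
  FIRST(S)={a,b}  FIRST(A)={a,b}  FIRST(B)={b}

FIRST(A) = ["a", "b"]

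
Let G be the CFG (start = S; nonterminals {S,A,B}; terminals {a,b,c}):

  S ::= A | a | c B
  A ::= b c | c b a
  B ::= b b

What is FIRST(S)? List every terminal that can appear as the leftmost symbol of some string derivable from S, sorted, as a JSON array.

FIRST iteration:
round 1:
  A via A→b c: +{b}
  A via A→c b a: +{c}
  B via B→b b: +{b}
  S via S→A: +{b,c}
  S via S→a: +{a}
  FIRST[S]={a,b,c}  FIRST[A]={b,c}  FIRST[B]={b}
round 2: (stable)
  FIRST[S]={a,b,c}  FIRST[A]={b,c}  FIRST[B]={b}

FIRST(S) = ["a", "b", "c"]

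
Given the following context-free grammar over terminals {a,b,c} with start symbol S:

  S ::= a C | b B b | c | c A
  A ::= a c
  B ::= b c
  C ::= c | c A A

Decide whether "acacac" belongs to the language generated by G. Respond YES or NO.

CNF form of G:
  S -> T0 C | T1 A | T2 X4 | c
  A -> T0 T1
  B -> T2 T1
  C -> T1 X3 | c
  T0 -> a
  T1 -> c
  T2 -> b
  X3 -> A A
  X4 -> B T2

CYK table (by increasing span):
  cell(0,0) a: {T0}  orig:{}
  cell(1,1) c: {C,S,T1}  orig:{C,S}
  cell(2,2) a: {T0}  orig:{}
  cell(3,3) c: {C,S,T1}  orig:{C,S}
  cell(4,4) a: {T0}  orig:{}
  cell(5,5) c: {C,S,T1}  orig:{C,S}
  cell(0,1) ac: {A,S}
  cell(1,2) ca: ∅
  cell(2,3) ac: {A,S}
  cell(3,4) ca: ∅
  cell(4,5) ac: {A,S}
  cell(0,2) aca: ∅
  cell(1,3) cac: {S}
  cell(2,4) aca: ∅
  cell(3,5) cac: {S}
  cell(0,3) acac: {X3}  orig:{}
  cell(1,4) caca: ∅
  cell(2,5) acac: {X3}  orig:{}
  cell(0,4) acaca: ∅
  cell(1,5) cacac: {C}
  cell(0,5) acacac: {S}

S ∈ T[0,5] ⇒ YES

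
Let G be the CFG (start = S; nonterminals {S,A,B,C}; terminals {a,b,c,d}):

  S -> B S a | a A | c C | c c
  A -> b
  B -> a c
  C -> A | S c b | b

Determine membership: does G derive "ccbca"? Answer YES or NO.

CNF form of G:
  S -> B X4 | T0 A | T1 C | T1 T1
  A -> b
  B -> T0 T1
  C -> S X3 | b
  T0 -> a
  T1 -> c
  T2 -> b
  X3 -> T1 T2
  X4 -> S T0

CYK fill:
  T[0,0] 'c' = {T1}  orig:{}
  T[1,1] 'c' = {T1}  orig:{}
  T[2,2] 'b' = {A,C,T2}  orig:{A,C}
  T[3,3] 'c' = {T1}  orig:{}
  T[4,4] 'a' = {T0}  orig:{}
  T[0,1] 'cc' = {S}
  T[1,2] 'cb' = {S,X3}  orig:{S}
  T[2,3] 'bc' = ∅
  T[3,4] 'ca' = ∅
  T[0,2] 'ccb' = ∅
  T[1,3] 'cbc' = ∅
  T[2,4] 'bca' = ∅
  T[0,3] 'ccbc' = ∅
  T[1,4] 'cbca' = ∅
  T[0,4] 'ccbca' = ∅

S ∉ T[0,4] ⇒ NO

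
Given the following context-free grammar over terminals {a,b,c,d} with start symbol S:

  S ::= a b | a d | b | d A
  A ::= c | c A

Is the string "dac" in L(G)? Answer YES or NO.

Convert to CNF:
  S -> T1 T2 | T1 T3 | T3 A | b
  A -> T0 A | c
  T0 -> c
  T1 -> a
  T2 -> b
  T3 -> d

CYK table (by increasing span):
  T[0,0] 'd' = {T3}  orig:{}
  T[1,1] 'a' = {T1}  orig:{}
  T[2,2] 'c' = {A,T0}  orig:{A}
  T[0,1] 'da' = ∅
  T[1,2] 'ac' = ∅
  T[0,2] 'dac' = ∅

S ∉ T[0,2] ⇒ NO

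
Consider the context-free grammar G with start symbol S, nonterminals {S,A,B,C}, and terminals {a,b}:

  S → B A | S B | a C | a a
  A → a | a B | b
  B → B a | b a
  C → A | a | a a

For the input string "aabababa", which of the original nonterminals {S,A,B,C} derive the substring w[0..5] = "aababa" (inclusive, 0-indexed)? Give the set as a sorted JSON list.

CNF form of G:
  S -> B A | S B | T0 C | T0 T0
  A -> T0 B | a | b
  B -> B T0 | T1 T0
  C -> T0 B | T0 T0 | a | b
  T0 -> a
  T1 -> b

CYK table (by increasing span) — only the sub-triangle for w[0..5]:
  [0..0]={A,C,T0}  "a"  orig:{A,C}
  [1..1]={A,C,T0}  "a"  orig:{A,C}
  [2..2]={A,C,T1}  "b"  orig:{A,C}
  [3..3]={A,C,T0}  "a"  orig:{A,C}
  [4..4]={A,C,T1}  "b"  orig:{A,C}
  [5..5]={A,C,T0}  "a"  orig:{A,C}
  [0..1]={C,S}  "aa"
  [1..2]={S}  "ab"
  [2..3]={B}  "ba"
  [3..4]={S}  "ab"
  [4..5]={B}  "ba"
  [0..2]=∅  "aab"
  [1..3]={A,C}  "aba"
  [2..4]={S}  "bab"
  [3..5]={A,C}  "aba"
  [0..3]={S}  "aaba"
  [1..4]=∅  "abab"
  [2..5]=∅  "baba"
  [0..4]=∅  "aabab"
  [1..5]=∅  "ababa"
  [0..5]={S}  "aababa"

Original NTs in T[0,5] deriving "aababa": ["S"]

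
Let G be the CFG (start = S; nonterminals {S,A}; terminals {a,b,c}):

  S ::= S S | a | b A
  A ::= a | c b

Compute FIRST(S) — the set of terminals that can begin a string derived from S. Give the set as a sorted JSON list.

Compute FIRST by fixpoint:
[1]
  A via A→a: +{a}
  A via A→c b: +{c}
  S via S→a: +{a}
  S via S→b A: +{b}
  S: {a,b}  A: {a,c}
[2] (stable)
  S: {a,b}  A: {a,c}

FIRST(S) = ["a", "b"]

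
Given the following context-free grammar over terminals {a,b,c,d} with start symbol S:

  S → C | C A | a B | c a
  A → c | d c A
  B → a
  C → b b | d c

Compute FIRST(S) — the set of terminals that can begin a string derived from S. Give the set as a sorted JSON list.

Compute FIRST by fixpoint:
round 1:
  A via A→c: +{c}
  A via A→d c A: +{d}
  B via B→a: +{a}
  C via C→b b: +{b}
  C via C→d c: +{d}
  S via S→C: +{b,d}
  S via S→a B: +{a}
  S via S→c a: +{c}
  FIRST[S]={a,b,c,d}  FIRST[A]={c,d}  FIRST[B]={a}  FIRST[C]={b,d}
round 2: (no change)
  FIRST[S]={a,b,c,d}  FIRST[A]={c,d}  FIRST[B]={a}  FIRST[C]={b,d}

FIRST(S) = ["a", "b", "c", "d"]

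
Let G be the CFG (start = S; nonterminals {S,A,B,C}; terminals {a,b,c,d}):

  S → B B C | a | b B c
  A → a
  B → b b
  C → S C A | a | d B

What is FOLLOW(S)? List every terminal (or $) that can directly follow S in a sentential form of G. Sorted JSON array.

FIRST sets, iterate to fixpoint:
iter 1:
  A via A→a: +{a}
  B via B→b b: +{b}
  C via C→a: +{a}
  C via C→d B: +{d}
  S via S→B B C: +{b}
  S via S→a: +{a}
  FIRST(S)={a,b}  FIRST(A)={a}  FIRST(B)={b}  FIRST(C)={a,d}
iter 2:
  C via C→S C A: +{b}
  FIRST(S)={a,b}  FIRST(A)={a}  FIRST(B)={b}  FIRST(C)={a,b,d}
iter 3: — fixpoint
  FIRST(S)={a,b}  FIRST(A)={a}  FIRST(B)={b}  FIRST(C)={a,b,d}

FOLLOW iteration:
initialize: $ ∈ FOLLOW(S)
pass 1:
  C→S C A: FOLLOW(S) ⊇ FIRST(C) = {a,b,d}; new: +{a,b,d}
  C→S C A: FOLLOW(C) ⊇ FIRST(A) = {a}; new: +{a}
  C→S C A: FOLLOW(A) ⊇ FOLLOW(C) ⊇ {a}; new: +{a}
  C→d B: FOLLOW(B) ⊇ FOLLOW(C) ⊇ {a}; new: +{a}
  S→B B C: FOLLOW(B) ⊇ FIRST(B) = {b}; new: +{b}
  S→B B C: FOLLOW(B) ⊇ FIRST(C) = {a,b,d}; new: +{d}
  S→B B C: FOLLOW(C) ⊇ FOLLOW(S) ⊇ {$,a,b,d}; new: +{$,b,d}
  S→b B c: FOLLOW(B) ⊇ FIRST(c) = {c}; new: +{c}
  FOLLOW[S]={$,a,b,d}  FOLLOW[A]={a}  FOLLOW[B]={a,b,c,d}  FOLLOW[C]={$,a,b,d}
pass 2:
  C→S C A: FOLLOW(A) ⊇ FOLLOW(C) ⊇ {$,a,b,d}; new: +{$,b,d}
  C→d B: FOLLOW(B) ⊇ FOLLOW(C) ⊇ {$,a,b,d}; new: +{$}
  FOLLOW[S]={$,a,b,d}  FOLLOW[A]={$,a,b,d}  FOLLOW[B]={$,a,b,c,d}  FOLLOW[C]={$,a,b,d}
pass 3: (no change)
  FOLLOW[S]={$,a,b,d}  FOLLOW[A]={$,a,b,d}  FOLLOW[B]={$,a,b,c,d}  FOLLOW[C]={$,a,b,d}

FOLLOW(S) = ["$", "a", "b", "d"]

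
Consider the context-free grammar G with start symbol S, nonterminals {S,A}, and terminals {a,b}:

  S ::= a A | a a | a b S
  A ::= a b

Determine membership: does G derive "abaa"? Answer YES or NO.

CNF form of G:
  S -> T0 A | T0 T0 | T0 X2
  A -> T0 T1
  T0 -> a
  T1 -> b
  X2 -> T1 S

CYK fill:
  T[0,0] 'a' = {T0}  orig:{}
  T[1,1] 'b' = {T1}  orig:{}
  T[2,2] 'a' = {T0}  orig:{}
  T[3,3] 'a' = {T0}  orig:{}
  T[0,1] 'ab' = {A}
  T[1,2] 'ba' = ∅
  T[2,3] 'aa' = {S}
  T[0,2] 'aba' = ∅
  T[1,3] 'baa' = {X2}  orig:{}
  T[0,3] 'abaa' = {S}

S ∈ T[0,3] ⇒ YES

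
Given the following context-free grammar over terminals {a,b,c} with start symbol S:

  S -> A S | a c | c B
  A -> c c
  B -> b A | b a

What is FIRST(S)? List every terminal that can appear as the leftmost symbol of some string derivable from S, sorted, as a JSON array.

Compute FIRST by fixpoint:
[1]
  A via A→c c: +{c}
  B via B→b A: +{b}
  S via S→A S: +{c}
  S via S→a c: +{a}
  S: {a,c}  A: {c}  B: {b}
[2] (no change)
  S: {a,c}  A: {c}  B: {b}

FIRST(S) = ["a", "c"]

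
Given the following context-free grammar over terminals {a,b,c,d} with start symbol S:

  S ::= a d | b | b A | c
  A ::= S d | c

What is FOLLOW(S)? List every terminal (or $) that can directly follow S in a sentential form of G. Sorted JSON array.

FIRST sets, iterate to fixpoint:
round 1:
  A via A→c: +{c}
  S via S→a d: +{a}
  S via S→b: +{b}
  S via S→c: +{c}
  FIRST[S]={a,b,c}  FIRST[A]={c}
round 2:
  A via A→S d: +{a,b}
  FIRST[S]={a,b,c}  FIRST[A]={a,b,c}
round 3: done
  FIRST[S]={a,b,c}  FIRST[A]={a,b,c}

FOLLOW sets:
seed FOLLOW(S) with $
iter 1:
  A→S d: FOLLOW(S) ⊇ FIRST(d) = {d}; new: +{d}
  S→b A: FOLLOW(A) ⊇ FOLLOW(S) ⊇ {$,d}; new: +{$,d}
  FOLLOW(S)={$,d}  FOLLOW(A)={$,d}
iter 2: (stable)
  FOLLOW(S)={$,d}  FOLLOW(A)={$,d}

FOLLOW(S) = ["$", "d"]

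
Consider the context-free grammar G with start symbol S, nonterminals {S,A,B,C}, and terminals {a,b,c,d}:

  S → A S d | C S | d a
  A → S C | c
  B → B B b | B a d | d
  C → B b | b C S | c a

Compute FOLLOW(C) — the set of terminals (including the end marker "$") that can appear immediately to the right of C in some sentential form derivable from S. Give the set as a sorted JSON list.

FIRST sets, iterate to fixpoint:
[1]
  A via A→c: +{c}
  B via B→d: +{d}
  C via C→B b: +{d}
  C via C→b C S: +{b}
  C via C→c a: +{c}
  S via S→A S d: +{c}
  S via S→C S: +{b,d}
  FIRST(S)={b,c,d}  FIRST(A)={c}  FIRST(B)={d}  FIRST(C)={b,c,d}
[2]
  A via A→S C: +{b,d}
  FIRST(S)={b,c,d}  FIRST(A)={b,c,d}  FIRST(B)={d}  FIRST(C)={b,c,d}
[3] done
  FIRST(S)={b,c,d}  FIRST(A)={b,c,d}  FIRST(B)={d}  FIRST(C)={b,c,d}

Compute FOLLOW by fixpoint:
initialize: $ ∈ FOLLOW(S)
pass 1:
  A→S C: FOLLOW(S) ⊇ FIRST(C) = {b,c,d}; new: +{b,c,d}
  B→B B b: FOLLOW(B) ⊇ FIRST(B) = {d}; new: +{d}
  B→B B b: FOLLOW(B) ⊇ FIRST(b) = {b}; new: +{b}
  B→B a d: FOLLOW(B) ⊇ FIRST(a) = {a}; new: +{a}
  C→b C S: FOLLOW(C) ⊇ FIRST(S) = {b,c,d}; new: +{b,c,d}
  S→A S d: FOLLOW(A) ⊇ FIRST(S) = {b,c,d}; new: +{b,c,d}
  FOLLOW[S]={$,b,c,d}  FOLLOW[A]={b,c,d}  FOLLOW[B]={a,b,d}  FOLLOW[C]={b,c,d}
pass 2: (stable)
  FOLLOW[S]={$,b,c,d}  FOLLOW[A]={b,c,d}  FOLLOW[B]={a,b,d}  FOLLOW[C]={b,c,d}

FOLLOW(C) = ["b", "c", "d"]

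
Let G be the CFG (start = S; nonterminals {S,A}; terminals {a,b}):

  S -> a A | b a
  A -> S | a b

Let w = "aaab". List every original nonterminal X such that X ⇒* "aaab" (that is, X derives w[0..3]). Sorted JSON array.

CNF form of G:
  S -> T0 A | T1 T0
  A -> T0 A | T0 T1 | T1 T0
  T0 -> a
  T1 -> b

CYK table (by increasing span) — only the sub-triangle for w[0..3]:
  [0..0]={T0}  "a"  orig:{}
  [1..1]={T0}  "a"  orig:{}
  [2..2]={T0}  "a"  orig:{}
  [3..3]={T1}  "b"  orig:{}
  [0..1]=∅  "aa"
  [1..2]=∅  "aa"
  [2..3]={A}  "ab"
  [0..2]=∅  "aaa"
  [1..3]={A,S}  "aab"
  [0..3]={A,S}  "aaab"

Original NTs in T[0,3] deriving "aaab": ["A", "S"]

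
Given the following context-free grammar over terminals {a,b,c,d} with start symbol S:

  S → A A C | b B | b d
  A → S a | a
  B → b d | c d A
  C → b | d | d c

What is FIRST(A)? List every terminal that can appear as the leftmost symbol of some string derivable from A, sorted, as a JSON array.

Compute FIRST by fixpoint:
iter 1:
  A via A→a: +{a}
  B via B→b d: +{b}
  B via B→c d A: +{c}
  C via C→b: +{b}
  C via C→d: +{d}
  S via S→A A C: +{a}
  S via S→b B: +{b}
  S: {a,b}  A: {a}  B: {b,c}  C: {b,d}
iter 2:
  A via A→S a: +{b}
  S: {a,b}  A: {a,b}  B: {b,c}  C: {b,d}
iter 3: (stable)
  S: {a,b}  A: {a,b}  B: {b,c}  C: {b,d}

FIRST(A) = ["a", "b"]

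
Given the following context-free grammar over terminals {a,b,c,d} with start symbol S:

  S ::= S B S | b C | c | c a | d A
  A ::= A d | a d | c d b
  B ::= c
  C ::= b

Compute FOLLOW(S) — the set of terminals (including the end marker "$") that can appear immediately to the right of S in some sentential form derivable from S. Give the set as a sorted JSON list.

FIRST sets, iterate to fixpoint:
iter 1:
  A via A→a d: +{a}
  A via A→c d b: +{c}
  B via B→c: +{c}
  C via C→b: +{b}
  S via S→b C: +{b}
  S via S→c: +{c}
  S via S→d A: +{d}
  FIRST[S]={b,c,d}  FIRST[A]={a,c}  FIRST[B]={c}  FIRST[C]={b}
iter 2: (stable)
  FIRST[S]={b,c,d}  FIRST[A]={a,c}  FIRST[B]={c}  FIRST[C]={b}

FOLLOW iteration:
initialize: $ ∈ FOLLOW(S)
round 1:
  A→A d: FOLLOW(A) ⊇ FIRST(d) = {d}; new: +{d}
  S→S B S: FOLLOW(S) ⊇ FIRST(B) = {c}; new: +{c}
  S→S B S: FOLLOW(B) ⊇ FIRST(S) = {b,c,d}; new: +{b,c,d}
  S→b C: FOLLOW(C) ⊇ FOLLOW(S) ⊇ {$,c}; new: +{$,c}
  S→d A: FOLLOW(A) ⊇ FOLLOW(S) ⊇ {$,c}; new: +{$,c}
  FOLLOW(S)={$,c}  FOLLOW(A)={$,c,d}  FOLLOW(B)={b,c,d}  FOLLOW(C)={$,c}
round 2: — fixpoint
  FOLLOW(S)={$,c}  FOLLOW(A)={$,c,d}  FOLLOW(B)={b,c,d}  FOLLOW(C)={$,c}

FOLLOW(S) = ["$", "c"]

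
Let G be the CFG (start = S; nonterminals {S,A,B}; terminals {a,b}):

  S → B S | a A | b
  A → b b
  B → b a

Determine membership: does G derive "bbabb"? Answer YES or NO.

Convert to CNF:
  S -> B S | T1 A | b
  A -> T0 T0
  B -> T0 T1
  T0 -> b
  T1 -> a

CYK table (by increasing span):
  T[0,0] 'b' = {S,T0}  orig:{S}
  T[1,1] 'b' = {S,T0}  orig:{S}
  T[2,2] 'a' = {T1}  orig:{}
  T[3,3] 'b' = {S,T0}  orig:{S}
  T[4,4] 'b' = {S,T0}  orig:{S}
  T[0,1] 'bb' = {A}
  T[1,2] 'ba' = {B}
  T[2,3] 'ab' = ∅
  T[3,4] 'bb' = {A}
  T[0,2] 'bba' = ∅
  T[1,3] 'bab' = {S}
  T[2,4] 'abb' = {S}
  T[0,3] 'bbab' = ∅
  T[1,4] 'babb' = ∅
  T[0,4] 'bbabb' = ∅

S ∉ T[0,4] ⇒ NO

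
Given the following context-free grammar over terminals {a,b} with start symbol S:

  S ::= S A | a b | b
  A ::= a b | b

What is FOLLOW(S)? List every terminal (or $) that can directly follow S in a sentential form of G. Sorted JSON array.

FIRST iteration:
[1]
  A via A→a b: +{a}
  A via A→b: +{b}
  S via S→a b: +{a}
  S via S→b: +{b}
  FIRST(S)={a,b}  FIRST(A)={a,b}
[2] (no change)
  FIRST(S)={a,b}  FIRST(A)={a,b}

FOLLOW sets:
seed FOLLOW(S) with $
round 1:
  S→S A: FOLLOW(S) ⊇ FIRST(A) = {a,b}; new: +{a,b}
  S→S A: FOLLOW(A) ⊇ FOLLOW(S) ⊇ {$,a,b}; new: +{$,a,b}
  FOLLOW[S]={$,a,b}  FOLLOW[A]={$,a,b}
round 2: — fixpoint
  FOLLOW[S]={$,a,b}  FOLLOW[A]={$,a,b}

FOLLOW(S) = ["$", "a", "b"]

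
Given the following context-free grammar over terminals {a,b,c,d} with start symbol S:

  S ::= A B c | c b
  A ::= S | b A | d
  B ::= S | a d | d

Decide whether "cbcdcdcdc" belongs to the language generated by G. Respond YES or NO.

CNF form of G:
  S -> A X6 | T0 T1
  A -> A X4 | T0 T1 | T1 A | d
  B -> A X5 | T0 T1 | T2 T3 | d
  T0 -> c
  T1 -> b
  T2 -> a
  T3 -> d
  X4 -> B T0
  X5 -> B T0
  X6 -> B T0

CYK table (by increasing span):
  [0..0]={T0}  "c"  orig:{}
  [1..1]={T1}  "b"  orig:{}
  [2..2]={T0}  "c"  orig:{}
  [3..3]={A,B,T3}  "d"  orig:{A,B}
  [4..4]={T0}  "c"  orig:{}
  [5..5]={A,B,T3}  "d"  orig:{A,B}
  [6..6]={T0}  "c"  orig:{}
  [7..7]={A,B,T3}  "d"  orig:{A,B}
  [8..8]={T0}  "c"  orig:{}
  [0..1]={A,B,S}  "cb"
  [1..2]=∅  "bc"
  [2..3]=∅  "cd"
  [3..4]={X4,X5,X6}  "dc"  orig:{}
  [4..5]=∅  "cd"
  [5..6]={X4,X5,X6}  "dc"  orig:{}
  [6..7]=∅  "cd"
  [7..8]={X4,X5,X6}  "dc"  orig:{}
  [0..2]={X4,X5,X6}  "cbc"  orig:{}
  [1..3]=∅  "bcd"
  [2..4]=∅  "cdc"
  [3..5]=∅  "dcd"
  [4..6]=∅  "cdc"
  [5..7]=∅  "dcd"
  [6..8]=∅  "cdc"
  [0..3]=∅  "cbcd"
  [1..4]=∅  "bcdc"
  [2..5]=∅  "cdcd"
  [3..6]=∅  "dcdc"
  [4..7]=∅  "cdcd"
  [5..8]=∅  "dcdc"
  [0..4]=∅  "cbcdc"
  [1..5]=∅  "bcdcd"
  [2..6]=∅  "cdcdc"
  [3..7]=∅  "dcdcd"
  [4..8]=∅  "cdcdc"
  [0..5]=∅  "cbcdcd"
  [1..6]=∅  "bcdcdc"
  [2..7]=∅  "cdcdcd"
  [3..8]=∅  "dcdcdc"
  [0..6]=∅  "cbcdcdc"
  [1..7]=∅  "bcdcdcd"
  [2..8]=∅  "cdcdcdc"
  [0..7]=∅  "cbcdcdcd"
  [1..8]=∅  "bcdcdcdc"
  [0..8]=∅  "cbcdcdcdc"

S ∉ T[0,8] ⇒ NO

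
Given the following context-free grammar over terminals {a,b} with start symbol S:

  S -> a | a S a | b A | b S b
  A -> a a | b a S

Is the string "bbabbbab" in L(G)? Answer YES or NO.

Convert to CNF:
  S -> T0 X3 | T1 A | T1 X4 | a
  A -> T0 T0 | T1 X2
  T0 -> a
  T1 -> b
  X2 -> T0 S
  X3 -> S T0
  X4 -> S T1

CYK table (by increasing span):
  T[0,0] 'b' = {T1}  orig:{}
  T[1,1] 'b' = {T1}  orig:{}
  T[2,2] 'a' = {S,T0}  orig:{S}
  T[3,3] 'b' = {T1}  orig:{}
  T[4,4] 'b' = {T1}  orig:{}
  T[5,5] 'b' = {T1}  orig:{}
  T[6,6] 'a' = {S,T0}  orig:{S}
  T[7,7] 'b' = {T1}  orig:{}
  T[0,1] 'bb' = ∅
  T[1,2] 'ba' = ∅
  T[2,3] 'ab' = {X4}  orig:{}
  T[3,4] 'bb' = ∅
  T[4,5] 'bb' = ∅
  T[5,6] 'ba' = ∅
  T[6,7] 'ab' = {X4}  orig:{}
  T[0,2] 'bba' = ∅
  T[1,3] 'bab' = {S}
  T[2,4] 'abb' = ∅
  T[3,5] 'bbb' = ∅
  T[4,6] 'bba' = ∅
  T[5,7] 'bab' = {S}
  T[0,3] 'bbab' = ∅
  T[1,4] 'babb' = {X4}  orig:{}
  T[2,5] 'abbb' = ∅
  T[3,6] 'bbba' = ∅
  T[4,7] 'bbab' = ∅
  T[0,4] 'bbabb' = {S}
  T[1,5] 'babbb' = ∅
  T[2,6] 'abbba' = ∅
  T[3,7] 'bbbab' = ∅
  T[0,5] 'bbabbb' = {X4}  orig:{}
  T[1,6] 'babbba' = ∅
  T[2,7] 'abbbab' = ∅
  T[0,6] 'bbabbba' = ∅
  T[1,7] 'babbbab' = ∅
  T[0,7] 'bbabbbab' = ∅

S ∉ T[0,7] ⇒ NO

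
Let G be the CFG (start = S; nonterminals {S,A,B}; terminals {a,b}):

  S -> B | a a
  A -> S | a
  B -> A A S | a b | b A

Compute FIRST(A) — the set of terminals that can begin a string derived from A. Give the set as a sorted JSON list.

Compute FIRST by fixpoint:
round 1:
  A via A→a: +{a}
  B via B→A A S: +{a}
  B via B→b A: +{b}
  S via S→B: +{a,b}
  S: {a,b}  A: {a}  B: {a,b}
round 2:
  A via A→S: +{b}
  S: {a,b}  A: {a,b}  B: {a,b}
round 3: (stable)
  S: {a,b}  A: {a,b}  B: {a,b}

FIRST(A) = ["a", "b"]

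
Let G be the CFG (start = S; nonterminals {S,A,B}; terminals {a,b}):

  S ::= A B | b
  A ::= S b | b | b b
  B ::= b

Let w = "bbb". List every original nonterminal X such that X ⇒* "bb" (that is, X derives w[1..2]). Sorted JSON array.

CNF form of G:
  S -> A B | b
  A -> S T0 | T0 T0 | b
  B -> b
  T0 -> b

CYK fill — only the sub-triangle for w[1..2]:
  T[1,1] 'b' = {A,B,S,T0}  orig:{A,B,S}
  T[2,2] 'b' = {A,B,S,T0}  orig:{A,B,S}
  T[1,2] 'bb' = {A,S}

Original NTs in T[1,2] deriving "bb": ["A", "S"]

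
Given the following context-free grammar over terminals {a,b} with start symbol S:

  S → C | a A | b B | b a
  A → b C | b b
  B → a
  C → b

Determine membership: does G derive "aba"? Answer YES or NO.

Convert to CNF:
  S -> T0 B | T0 T1 | T1 A | b
  A -> T0 C | T0 T0
  B -> a
  C -> b
  T0 -> b
  T1 -> a

CYK table (by increasing span):
  [0..0]={B,T1}  "a"  orig:{B}
  [1..1]={C,S,T0}  "b"  orig:{C,S}
  [2..2]={B,T1}  "a"  orig:{B}
  [0..1]=∅  "ab"
  [1..2]={S}  "ba"
  [0..2]=∅  "aba"

S ∉ T[0,2] ⇒ NO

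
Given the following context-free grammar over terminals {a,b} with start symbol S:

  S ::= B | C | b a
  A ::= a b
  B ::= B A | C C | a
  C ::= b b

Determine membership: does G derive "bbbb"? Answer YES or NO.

Convert to CNF:
  S -> B A | C C | T1 T0 | T1 T1 | a
  A -> T0 T1
  B -> B A | C C | a
  C -> T1 T1
  T0 -> a
  T1 -> b

CYK fill:
  cell(0,0) b: {T1}  orig:{}
  cell(1,1) b: {T1}  orig:{}
  cell(2,2) b: {T1}  orig:{}
  cell(3,3) b: {T1}  orig:{}
  cell(0,1) bb: {C,S}
  cell(1,2) bb: {C,S}
  cell(2,3) bb: {C,S}
  cell(0,2) bbb: ∅
  cell(1,3) bbb: ∅
  cell(0,3) bbbb: {B,S}

S ∈ T[0,3] ⇒ YES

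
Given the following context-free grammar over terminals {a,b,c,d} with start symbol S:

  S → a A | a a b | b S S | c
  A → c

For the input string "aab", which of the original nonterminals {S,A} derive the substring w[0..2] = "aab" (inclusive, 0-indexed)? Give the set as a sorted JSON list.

Convert to CNF:
  S -> T0 A | T0 X2 | T1 X3 | c
  A -> c
  T0 -> a
  T1 -> b
  X2 -> T0 T1
  X3 -> S S

Fill CYK table bottom-up, restricted to cells inside w[0..2]:
  cell(0,0) a: {T0}  orig:{}
  cell(1,1) a: {T0}  orig:{}
  cell(2,2) b: {T1}  orig:{}
  cell(0,1) aa: ∅
  cell(1,2) ab: {X2}  orig:{}
  cell(0,2) aab: {S}

Original NTs in T[0,2] deriving "aab": ["S"]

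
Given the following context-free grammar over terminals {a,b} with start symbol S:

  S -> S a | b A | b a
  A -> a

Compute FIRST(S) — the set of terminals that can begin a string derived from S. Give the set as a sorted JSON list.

Compute FIRST by fixpoint:
[1]
  A via A→a: +{a}
  S via S→b A: +{b}
  FIRST(S)={b}  FIRST(A)={a}
[2] (no change)
  FIRST(S)={b}  FIRST(A)={a}

FIRST(S) = ["b"]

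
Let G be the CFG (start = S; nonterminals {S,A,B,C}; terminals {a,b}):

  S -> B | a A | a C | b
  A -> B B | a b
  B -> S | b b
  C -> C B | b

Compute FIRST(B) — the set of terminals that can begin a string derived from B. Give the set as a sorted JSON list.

Compute FIRST by fixpoint:
iter 1:
  A via A→a b: +{a}
  B via B→b b: +{b}
  C via C→b: +{b}
  S via S→B: +{b}
  S via S→a A: +{a}
  S: {a,b}  A: {a}  B: {b}  C: {b}
iter 2:
  A via A→B B: +{b}
  B via B→S: +{a}
  S: {a,b}  A: {a,b}  B: {a,b}  C: {b}
iter 3: (stable)
  S: {a,b}  A: {a,b}  B: {a,b}  C: {b}

FIRST(B) = ["a", "b"]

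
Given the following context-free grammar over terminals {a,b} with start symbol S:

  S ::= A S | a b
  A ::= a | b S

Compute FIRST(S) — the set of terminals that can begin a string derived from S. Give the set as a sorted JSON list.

Compute FIRST by fixpoint:
iter 1:
  A via A→a: +{a}
  A via A→b S: +{b}
  S via S→A S: +{a,b}
  S: {a,b}  A: {a,b}
iter 2: — fixpoint
  S: {a,b}  A: {a,b}

FIRST(S) = ["a", "b"]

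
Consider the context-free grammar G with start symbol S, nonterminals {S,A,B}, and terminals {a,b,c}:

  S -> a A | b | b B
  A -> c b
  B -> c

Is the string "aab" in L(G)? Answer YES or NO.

Convert to CNF:
  S -> T1 B | T2 A | b
  A -> T0 T1
  B -> c
  T0 -> c
  T1 -> b
  T2 -> a

CYK fill:
  cell(0,0) a: {T2}  orig:{}
  cell(1,1) a: {T2}  orig:{}
  cell(2,2) b: {S,T1}  orig:{S}
  cell(0,1) aa: ∅
  cell(1,2) ab: ∅
  cell(0,2) aab: ∅

S ∉ T[0,2] ⇒ NO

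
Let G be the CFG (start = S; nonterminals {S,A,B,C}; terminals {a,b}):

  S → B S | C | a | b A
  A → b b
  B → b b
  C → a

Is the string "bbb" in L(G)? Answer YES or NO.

CNF form of G:
  S -> B S | T0 A | a
  A -> T0 T0
  B -> T0 T0
  C -> a
  T0 -> b

Fill CYK table bottom-up:
  T[0,0] 'b' = {T0}  orig:{}
  T[1,1] 'b' = {T0}  orig:{}
  T[2,2] 'b' = {T0}  orig:{}
  T[0,1] 'bb' = {A,B}
  T[1,2] 'bb' = {A,B}
  T[0,2] 'bbb' = {S}

S ∈ T[0,2] ⇒ YES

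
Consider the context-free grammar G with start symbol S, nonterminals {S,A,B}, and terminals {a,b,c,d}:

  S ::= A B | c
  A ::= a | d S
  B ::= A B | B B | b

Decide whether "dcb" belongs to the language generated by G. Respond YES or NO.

Convert to CNF:
  S -> A B | c
  A -> T0 S | a
  B -> A B | B B | b
  T0 -> d

CYK table (by increasing span):
  [0..0]={T0}  "d"  orig:{}
  [1..1]={S}  "c"
  [2..2]={B}  "b"
  [0..1]={A}  "dc"
  [1..2]=∅  "cb"
  [0..2]={B,S}  "dcb"

S ∈ T[0,2] ⇒ YES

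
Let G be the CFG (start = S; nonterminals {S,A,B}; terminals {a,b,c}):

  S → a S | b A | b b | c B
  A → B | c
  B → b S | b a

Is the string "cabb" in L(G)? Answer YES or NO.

Convert to CNF:
  S -> T0 A | T0 T0 | T1 S | T2 B
  A -> T0 S | T0 T1 | c
  B -> T0 S | T0 T1
  T0 -> b
  T1 -> a
  T2 -> c

CYK fill:
  [0..0]={A,T2}  "c"  orig:{A}
  [1..1]={T1}  "a"  orig:{}
  [2..2]={T0}  "b"  orig:{}
  [3..3]={T0}  "b"  orig:{}
  [0..1]=∅  "ca"
  [1..2]=∅  "ab"
  [2..3]={S}  "bb"
  [0..2]=∅  "cab"
  [1..3]={S}  "abb"
  [0..3]=∅  "cabb"

S ∉ T[0,3] ⇒ NO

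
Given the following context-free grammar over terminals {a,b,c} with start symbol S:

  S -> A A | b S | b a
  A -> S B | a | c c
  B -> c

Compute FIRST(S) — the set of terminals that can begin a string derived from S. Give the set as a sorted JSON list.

FIRST sets, iterate to fixpoint:
[1]
  A via A→a: +{a}
  A via A→c c: +{c}
  B via B→c: +{c}
  S via S→A A: +{a,c}
  S via S→b S: +{b}
  FIRST(S)={a,b,c}  FIRST(A)={a,c}  FIRST(B)={c}
[2]
  A via A→S B: +{b}
  FIRST(S)={a,b,c}  FIRST(A)={a,b,c}  FIRST(B)={c}
[3] (no change)
  FIRST(S)={a,b,c}  FIRST(A)={a,b,c}  FIRST(B)={c}

FIRST(S) = ["a", "b", "c"]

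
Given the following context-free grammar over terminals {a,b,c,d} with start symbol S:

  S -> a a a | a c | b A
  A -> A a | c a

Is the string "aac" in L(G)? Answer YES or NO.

CNF form of G:
  S -> T0 T1 | T0 X3 | T2 A
  A -> A T0 | T1 T0
  T0 -> a
  T1 -> c
  T2 -> b
  X3 -> T0 T0

Fill CYK table bottom-up:
  [0..0]={T0}  "a"  orig:{}
  [1..1]={T0}  "a"  orig:{}
  [2..2]={T1}  "c"  orig:{}
  [0..1]={X3}  "aa"  orig:{}
  [1..2]={S}  "ac"
  [0..2]=∅  "aac"

S ∉ T[0,2] ⇒ NO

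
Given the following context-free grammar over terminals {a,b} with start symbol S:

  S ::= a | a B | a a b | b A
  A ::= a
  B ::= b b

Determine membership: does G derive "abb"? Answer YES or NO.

CNF form of G:
  S -> T0 A | T1 B | T1 X2 | a
  A -> a
  B -> T0 T0
  T0 -> b
  T1 -> a
  X2 -> T1 T0

Fill CYK table bottom-up:
  cell(0,0) a: {A,S,T1}  orig:{A,S}
  cell(1,1) b: {T0}  orig:{}
  cell(2,2) b: {T0}  orig:{}
  cell(0,1) ab: {X2}  orig:{}
  cell(1,2) bb: {B}
  cell(0,2) abb: {S}

S ∈ T[0,2] ⇒ YES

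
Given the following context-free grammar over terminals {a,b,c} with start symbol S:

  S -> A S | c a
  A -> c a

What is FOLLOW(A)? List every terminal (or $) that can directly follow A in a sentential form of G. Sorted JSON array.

FIRST sets, iterate to fixpoint:
[1]
  A via A→c a: +{c}
  S via S→A S: +{c}
  FIRST[S]={c}  FIRST[A]={c}
[2] (stable)
  FIRST[S]={c}  FIRST[A]={c}

FOLLOW iteration:
FOLLOW(S) := {$}
pass 1:
  S→A S: FOLLOW(A) ⊇ FIRST(S) = {c}; new: +{c}
  FOLLOW[S]={$}  FOLLOW[A]={c}
pass 2: (stable)
  FOLLOW[S]={$}  FOLLOW[A]={c}

FOLLOW(A) = ["c"]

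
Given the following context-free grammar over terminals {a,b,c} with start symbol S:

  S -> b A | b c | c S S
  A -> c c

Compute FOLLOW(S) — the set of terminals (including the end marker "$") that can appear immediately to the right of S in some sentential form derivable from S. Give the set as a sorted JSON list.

FIRST sets, iterate to fixpoint:
iter 1:
  A via A→c c: +{c}
  S via S→b A: +{b}
  S via S→c S S: +{c}
  S: {b,c}  A: {c}
iter 2: — fixpoint
  S: {b,c}  A: {c}

FOLLOW iteration:
initialize: $ ∈ FOLLOW(S)
iter 1:
  S→b A: FOLLOW(A) ⊇ FOLLOW(S) ⊇ {$}; new: +{$}
  S→c S S: FOLLOW(S) ⊇ FIRST(S) = {b,c}; new: +{b,c}
  S: {$,b,c}  A: {$}
iter 2:
  S→b A: FOLLOW(A) ⊇ FOLLOW(S) ⊇ {$,b,c}; new: +{b,c}
  S: {$,b,c}  A: {$,b,c}
iter 3: (stable)
  S: {$,b,c}  A: {$,b,c}

FOLLOW(S) = ["$", "b", "c"]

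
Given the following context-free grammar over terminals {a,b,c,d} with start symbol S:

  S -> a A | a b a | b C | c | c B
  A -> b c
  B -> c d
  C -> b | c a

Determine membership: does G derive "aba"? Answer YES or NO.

Convert to CNF:
  S -> T0 C | T1 B | T3 A | T3 X4 | c
  A -> T0 T1
  B -> T1 T2
  C -> T1 T3 | b
  T0 -> b
  T1 -> c
  T2 -> d
  T3 -> a
  X4 -> T0 T3

CYK fill:
  cell(0,0) a: {T3}  orig:{}
  cell(1,1) b: {C,T0}  orig:{C}
  cell(2,2) a: {T3}  orig:{}
  cell(0,1) ab: ∅
  cell(1,2) ba: {X4}  orig:{}
  cell(0,2) aba: {S}

S ∈ T[0,2] ⇒ YES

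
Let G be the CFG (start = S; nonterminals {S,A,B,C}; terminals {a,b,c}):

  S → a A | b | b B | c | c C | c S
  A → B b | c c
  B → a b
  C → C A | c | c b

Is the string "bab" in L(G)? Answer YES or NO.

Convert to CNF:
  S -> T0 B | T1 C | T1 S | T2 A | b | c
  A -> B T0 | T1 T1
  B -> T2 T0
  C -> C A | T1 T0 | c
  T0 -> b
  T1 -> c
  T2 -> a

Fill CYK table bottom-up:
  [0..0]={S,T0}  "b"  orig:{S}
  [1..1]={T2}  "a"  orig:{}
  [2..2]={S,T0}  "b"  orig:{S}
  [0..1]=∅  "ba"
  [1..2]={B}  "ab"
  [0..2]={S}  "bab"

S ∈ T[0,2] ⇒ YES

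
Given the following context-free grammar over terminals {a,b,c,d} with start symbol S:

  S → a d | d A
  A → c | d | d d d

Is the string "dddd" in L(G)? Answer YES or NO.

Convert to CNF:
  S -> T0 A | T1 T0
  A -> T0 X2 | c | d
  T0 -> d
  T1 -> a
  X2 -> T0 T0

CYK table (by increasing span):
  [0..0]={A,T0}  "d"  orig:{A}
  [1..1]={A,T0}  "d"  orig:{A}
  [2..2]={A,T0}  "d"  orig:{A}
  [3..3]={A,T0}  "d"  orig:{A}
  [0..1]={S,X2}  "dd"  orig:{S}
  [1..2]={S,X2}  "dd"  orig:{S}
  [2..3]={S,X2}  "dd"  orig:{S}
  [0..2]={A}  "ddd"
  [1..3]={A}  "ddd"
  [0..3]={S}  "dddd"

S ∈ T[0,3] ⇒ YES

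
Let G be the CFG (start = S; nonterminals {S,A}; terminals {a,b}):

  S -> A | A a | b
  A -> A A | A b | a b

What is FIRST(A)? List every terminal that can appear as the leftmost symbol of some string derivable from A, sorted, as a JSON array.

FIRST iteration:
iter 1:
  A via A→a b: +{a}
  S via S→A: +{a}
  S via S→b: +{b}
  S: {a,b}  A: {a}
iter 2: (no change)
  S: {a,b}  A: {a}

FIRST(A) = ["a"]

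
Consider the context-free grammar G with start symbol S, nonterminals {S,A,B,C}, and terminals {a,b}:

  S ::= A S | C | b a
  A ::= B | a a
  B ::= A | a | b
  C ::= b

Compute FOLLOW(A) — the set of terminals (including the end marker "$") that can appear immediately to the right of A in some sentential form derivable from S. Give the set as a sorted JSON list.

FIRST iteration:
iter 1:
  A via A→a a: +{a}
  B via B→A: +{a}
  B via B→b: +{b}
  C via C→b: +{b}
  S via S→A S: +{a}
  S via S→C: +{b}
  FIRST[S]={a,b}  FIRST[A]={a}  FIRST[B]={a,b}  FIRST[C]={b}
iter 2:
  A via A→B: +{b}
  FIRST[S]={a,b}  FIRST[A]={a,b}  FIRST[B]={a,b}  FIRST[C]={b}
iter 3: — fixpoint
  FIRST[S]={a,b}  FIRST[A]={a,b}  FIRST[B]={a,b}  FIRST[C]={b}

FOLLOW iteration:
initialize: $ ∈ FOLLOW(S)
round 1:
  S→A S: FOLLOW(A) ⊇ FIRST(S) = {a,b}; new: +{a,b}
  S→C: FOLLOW(C) ⊇ FOLLOW(S) ⊇ {$}; new: +{$}
  FOLLOW[S]={$}  FOLLOW[A]={a,b}  FOLLOW[B]={}  FOLLOW[C]={$}
round 2:
  A→B: FOLLOW(B) ⊇ FOLLOW(A) ⊇ {a,b}; new: +{a,b}
  FOLLOW[S]={$}  FOLLOW[A]={a,b}  FOLLOW[B]={a,b}  FOLLOW[C]={$}
round 3: (no change)
  FOLLOW[S]={$}  FOLLOW[A]={a,b}  FOLLOW[B]={a,b}  FOLLOW[C]={$}

FOLLOW(A) = ["a", "b"]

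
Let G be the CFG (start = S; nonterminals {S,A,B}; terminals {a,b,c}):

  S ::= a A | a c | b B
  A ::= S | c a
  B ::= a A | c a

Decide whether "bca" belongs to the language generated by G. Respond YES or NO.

CNF form of G:
  S -> T0 A | T0 T1 | T2 B
  A -> T0 A | T0 T1 | T1 T0 | T2 B
  B -> T0 A | T1 T0
  T0 -> a
  T1 -> c
  T2 -> b

Fill CYK table bottom-up:
  [0..0]={T2}  "b"  orig:{}
  [1..1]={T1}  "c"  orig:{}
  [2..2]={T0}  "a"  orig:{}
  [0..1]=∅  "bc"
  [1..2]={A,B}  "ca"
  [0..2]={A,S}  "bca"

S ∈ T[0,2] ⇒ YES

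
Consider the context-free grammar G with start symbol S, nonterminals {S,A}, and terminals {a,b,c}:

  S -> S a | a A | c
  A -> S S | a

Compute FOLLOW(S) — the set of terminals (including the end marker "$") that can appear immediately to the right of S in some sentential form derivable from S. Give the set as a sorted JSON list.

Compute FIRST by fixpoint:
pass 1:
  A via A→a: +{a}
  S via S→a A: +{a}
  S via S→c: +{c}
  FIRST[S]={a,c}  FIRST[A]={a}
pass 2:
  A via A→S S: +{c}
  FIRST[S]={a,c}  FIRST[A]={a,c}
pass 3: (stable)
  FIRST[S]={a,c}  FIRST[A]={a,c}

Compute FOLLOW by fixpoint:
seed FOLLOW(S) with $
pass 1:
  A→S S: FOLLOW(S) ⊇ FIRST(S) = {a,c}; new: +{a,c}
  S→a A: FOLLOW(A) ⊇ FOLLOW(S) ⊇ {$,a,c}; new: +{$,a,c}
  FOLLOW(S)={$,a,c}  FOLLOW(A)={$,a,c}
pass 2: done
  FOLLOW(S)={$,a,c}  FOLLOW(A)={$,a,c}

FOLLOW(S) = ["$", "a", "c"]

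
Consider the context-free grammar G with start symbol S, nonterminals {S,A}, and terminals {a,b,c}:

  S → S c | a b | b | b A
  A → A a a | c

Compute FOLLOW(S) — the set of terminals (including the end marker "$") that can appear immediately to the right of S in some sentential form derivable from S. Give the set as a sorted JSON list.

FIRST iteration:
iter 1:
  A via A→c: +{c}
  S via S→a b: +{a}
  S via S→b: +{b}
  FIRST(S)={a,b}  FIRST(A)={c}
iter 2: done
  FIRST(S)={a,b}  FIRST(A)={c}

Compute FOLLOW by fixpoint:
initialize: $ ∈ FOLLOW(S)
iter 1:
  A→A a a: FOLLOW(A) ⊇ FIRST(a) = {a}; new: +{a}
  S→S c: FOLLOW(S) ⊇ FIRST(c) = {c}; new: +{c}
  S→b A: FOLLOW(A) ⊇ FOLLOW(S) ⊇ {$,c}; new: +{$,c}
  S: {$,c}  A: {$,a,c}
iter 2: (stable)
  S: {$,c}  A: {$,a,c}

FOLLOW(S) = ["$", "c"]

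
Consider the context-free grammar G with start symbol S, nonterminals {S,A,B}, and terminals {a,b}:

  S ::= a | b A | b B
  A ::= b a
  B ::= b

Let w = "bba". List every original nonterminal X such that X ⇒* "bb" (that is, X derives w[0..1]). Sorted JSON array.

Convert to CNF:
  S -> T0 A | T0 B | a
  A -> T0 T1
  B -> b
  T0 -> b
  T1 -> a

Fill CYK table bottom-up, restricted to cells inside w[0..1]:
  cell(0,0) b: {B,T0}  orig:{B}
  cell(1,1) b: {B,T0}  orig:{B}
  cell(0,1) bb: {S}

Original NTs in T[0,1] deriving "bb": ["S"]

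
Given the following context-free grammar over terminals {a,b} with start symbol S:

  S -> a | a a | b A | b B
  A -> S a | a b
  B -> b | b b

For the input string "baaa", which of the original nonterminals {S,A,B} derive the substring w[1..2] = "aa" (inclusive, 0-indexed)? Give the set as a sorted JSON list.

CNF form of G:
  S -> T0 T0 | T1 A | T1 B | a
  A -> S T0 | T0 T1
  B -> T1 T1 | b
  T0 -> a
  T1 -> b

CYK fill — only the sub-triangle for w[1..2]:
  [1..1]={S,T0}  "a"  orig:{S}
  [2..2]={S,T0}  "a"  orig:{S}
  [1..2]={A,S}  "aa"

Original NTs in T[1,2] deriving "aa": ["A", "S"]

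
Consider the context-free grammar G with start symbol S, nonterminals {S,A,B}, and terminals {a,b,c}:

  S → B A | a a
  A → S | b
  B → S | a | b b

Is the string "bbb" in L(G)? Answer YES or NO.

Convert to CNF:
  S -> B A | T0 T0
  A -> B A | T0 T0 | b
  B -> B A | T0 T0 | T1 T1 | a
  T0 -> a
  T1 -> b

Fill CYK table bottom-up:
  cell(0,0) b: {A,T1}  orig:{A}
  cell(1,1) b: {A,T1}  orig:{A}
  cell(2,2) b: {A,T1}  orig:{A}
  cell(0,1) bb: {B}
  cell(1,2) bb: {B}
  cell(0,2) bbb: {A,B,S}

S ∈ T[0,2] ⇒ YES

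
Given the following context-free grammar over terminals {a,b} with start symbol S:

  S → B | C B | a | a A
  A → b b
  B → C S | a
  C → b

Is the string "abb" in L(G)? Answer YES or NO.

Convert to CNF:
  S -> C B | C S | T1 A | a
  A -> T0 T0
  B -> C S | a
  C -> b
  T0 -> b
  T1 -> a

CYK table (by increasing span):
  T[0,0] 'a' = {B,S,T1}  orig:{B,S}
  T[1,1] 'b' = {C,T0}  orig:{C}
  T[2,2] 'b' = {C,T0}  orig:{C}
  T[0,1] 'ab' = ∅
  T[1,2] 'bb' = {A}
  T[0,2] 'abb' = {S}

S ∈ T[0,2] ⇒ YES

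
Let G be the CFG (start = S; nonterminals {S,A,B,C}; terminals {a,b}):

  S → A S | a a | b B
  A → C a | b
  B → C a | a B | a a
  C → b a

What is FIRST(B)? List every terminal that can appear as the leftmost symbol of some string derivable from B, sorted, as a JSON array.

FIRST sets, iterate to fixpoint:
[1]
  A via A→b: +{b}
  B via B→a B: +{a}
  C via C→b a: +{b}
  S via S→A S: +{b}
  S via S→a a: +{a}
  S: {a,b}  A: {b}  B: {a}  C: {b}
[2]
  B via B→C a: +{b}
  S: {a,b}  A: {b}  B: {a,b}  C: {b}
[3] (stable)
  S: {a,b}  A: {b}  B: {a,b}  C: {b}

FIRST(B) = ["a", "b"]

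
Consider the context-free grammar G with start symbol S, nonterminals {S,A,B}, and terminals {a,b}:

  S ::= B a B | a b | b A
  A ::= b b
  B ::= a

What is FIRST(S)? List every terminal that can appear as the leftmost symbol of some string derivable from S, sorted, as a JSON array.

Compute FIRST by fixpoint:
[1]
  A via A→b b: +{b}
  B via B→a: +{a}
  S via S→B a B: +{a}
  S via S→b A: +{b}
  FIRST[S]={a,b}  FIRST[A]={b}  FIRST[B]={a}
[2] done
  FIRST[S]={a,b}  FIRST[A]={b}  FIRST[B]={a}

FIRST(S) = ["a", "b"]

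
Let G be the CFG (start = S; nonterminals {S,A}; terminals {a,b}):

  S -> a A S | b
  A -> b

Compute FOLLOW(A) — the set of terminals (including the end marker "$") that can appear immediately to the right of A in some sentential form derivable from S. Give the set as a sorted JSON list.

FIRST sets, iterate to fixpoint:
[1]
  A via A→b: +{b}
  S via S→a A S: +{a}
  S via S→b: +{b}
  S: {a,b}  A: {b}
[2] — fixpoint
  S: {a,b}  A: {b}

Compute FOLLOW by fixpoint:
initialize: $ ∈ FOLLOW(S)
[1]
  S→a A S: FOLLOW(A) ⊇ FIRST(S) = {a,b}; new: +{a,b}
  FOLLOW(S)={$}  FOLLOW(A)={a,b}
[2] done
  FOLLOW(S)={$}  FOLLOW(A)={a,b}

FOLLOW(A) = ["a", "b"]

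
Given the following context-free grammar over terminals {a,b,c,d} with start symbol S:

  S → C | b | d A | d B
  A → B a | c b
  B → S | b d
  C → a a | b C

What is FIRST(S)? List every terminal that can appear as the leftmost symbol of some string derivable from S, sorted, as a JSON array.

FIRST iteration:
pass 1:
  A via A→c b: +{c}
  B via B→b d: +{b}
  C via C→a a: +{a}
  C via C→b C: +{b}
  S via S→C: +{a,b}
  S via S→d A: +{d}
  S: {a,b,d}  A: {c}  B: {b}  C: {a,b}
pass 2:
  A via A→B a: +{b}
  B via B→S: +{a,d}
  S: {a,b,d}  A: {b,c}  B: {a,b,d}  C: {a,b}
pass 3:
  A via A→B a: +{a,d}
  S: {a,b,d}  A: {a,b,c,d}  B: {a,b,d}  C: {a,b}
pass 4: (stable)
  S: {a,b,d}  A: {a,b,c,d}  B: {a,b,d}  C: {a,b}

FIRST(S) = ["a", "b", "d"]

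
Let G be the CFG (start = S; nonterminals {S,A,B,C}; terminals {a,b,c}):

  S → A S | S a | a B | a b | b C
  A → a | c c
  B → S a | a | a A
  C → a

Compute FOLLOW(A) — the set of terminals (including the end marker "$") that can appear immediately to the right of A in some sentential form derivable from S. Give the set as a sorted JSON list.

FIRST sets, iterate to fixpoint:
round 1:
  A via A→a: +{a}
  A via A→c c: +{c}
  B via B→a: +{a}
  C via C→a: +{a}
  S via S→A S: +{a,c}
  S via S→b C: +{b}
  FIRST(S)={a,b,c}  FIRST(A)={a,c}  FIRST(B)={a}  FIRST(C)={a}
round 2:
  B via B→S a: +{b,c}
  FIRST(S)={a,b,c}  FIRST(A)={a,c}  FIRST(B)={a,b,c}  FIRST(C)={a}
round 3: done
  FIRST(S)={a,b,c}  FIRST(A)={a,c}  FIRST(B)={a,b,c}  FIRST(C)={a}

FOLLOW sets:
seed FOLLOW(S) with $
round 1:
  B→S a: FOLLOW(S) ⊇ FIRST(a) = {a}; new: +{a}
  S→A S: FOLLOW(A) ⊇ FIRST(S) = {a,b,c}; new: +{a,b,c}
  S→a B: FOLLOW(B) ⊇ FOLLOW(S) ⊇ {$,a}; new: +{$,a}
  S→b C: FOLLOW(C) ⊇ FOLLOW(S) ⊇ {$,a}; new: +{$,a}
  FOLLOW[S]={$,a}  FOLLOW[A]={a,b,c}  FOLLOW[B]={$,a}  FOLLOW[C]={$,a}
round 2:
  B→a A: FOLLOW(A) ⊇ FOLLOW(B) ⊇ {$,a}; new: +{$}
  FOLLOW[S]={$,a}  FOLLOW[A]={$,a,b,c}  FOLLOW[B]={$,a}  FOLLOW[C]={$,a}
round 3: done
  FOLLOW[S]={$,a}  FOLLOW[A]={$,a,b,c}  FOLLOW[B]={$,a}  FOLLOW[C]={$,a}

FOLLOW(A) = ["$", "a", "b", "c"]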